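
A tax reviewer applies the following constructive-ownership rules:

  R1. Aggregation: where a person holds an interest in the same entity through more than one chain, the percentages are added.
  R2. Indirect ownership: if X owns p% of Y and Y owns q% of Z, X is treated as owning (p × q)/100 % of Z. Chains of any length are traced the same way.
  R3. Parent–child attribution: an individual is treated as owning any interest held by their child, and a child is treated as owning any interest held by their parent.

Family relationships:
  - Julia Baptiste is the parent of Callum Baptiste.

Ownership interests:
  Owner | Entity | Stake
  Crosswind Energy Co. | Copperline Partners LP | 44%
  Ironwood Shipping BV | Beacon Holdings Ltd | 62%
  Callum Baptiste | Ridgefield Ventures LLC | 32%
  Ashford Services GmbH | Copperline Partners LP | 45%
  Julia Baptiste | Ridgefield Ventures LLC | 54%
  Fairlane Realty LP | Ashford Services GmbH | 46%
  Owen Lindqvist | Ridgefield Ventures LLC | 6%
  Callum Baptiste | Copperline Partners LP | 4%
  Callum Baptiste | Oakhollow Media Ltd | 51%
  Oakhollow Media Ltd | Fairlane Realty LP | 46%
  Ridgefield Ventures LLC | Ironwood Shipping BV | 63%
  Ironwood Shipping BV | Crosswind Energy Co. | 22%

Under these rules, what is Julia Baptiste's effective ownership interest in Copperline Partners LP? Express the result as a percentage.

By parent–child attribution (R3), Julia Baptiste is treated as also owning Callum Baptiste's interest in Ridgefield Ventures LLC, giving 54% + 32% = 86%.
By parent–child attribution (R3), Julia Baptiste is treated as owning Callum Baptiste's 51% interest in Oakhollow Media Ltd.
By parent–child attribution (R3), Julia Baptiste is treated as owning Callum Baptiste's 4% interest in Copperline Partners LP.
Chain via Ridgefield Ventures LLC → Ironwood Shipping BV → Crosswind Energy Co. (R2): 86% × 63% × 22% × 44% = 5.244624% of Copperline Partners LP.
Chain via Oakhollow Media Ltd → Fairlane Realty LP → Ashford Services GmbH (R2): 51% × 46% × 46% × 45% = 4.85622% of Copperline Partners LP.
Direct interest in Copperline Partners LP: 4%.
Aggregating (R1): 5.244624% + 4.85622% + 4% = 14.100844%.

14.100844%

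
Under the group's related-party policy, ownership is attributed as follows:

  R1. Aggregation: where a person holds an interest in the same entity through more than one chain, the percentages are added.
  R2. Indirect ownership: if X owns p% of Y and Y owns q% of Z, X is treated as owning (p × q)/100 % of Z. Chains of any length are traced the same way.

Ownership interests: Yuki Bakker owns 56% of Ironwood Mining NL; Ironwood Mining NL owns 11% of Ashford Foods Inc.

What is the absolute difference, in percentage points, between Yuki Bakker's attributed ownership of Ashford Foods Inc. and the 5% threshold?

Chain via Ironwood Mining NL (R2): 56% × 11% = 6.16% of Ashford Foods Inc.
6.16% exceeds the 5% threshold by 1.16 percentage points.

1.16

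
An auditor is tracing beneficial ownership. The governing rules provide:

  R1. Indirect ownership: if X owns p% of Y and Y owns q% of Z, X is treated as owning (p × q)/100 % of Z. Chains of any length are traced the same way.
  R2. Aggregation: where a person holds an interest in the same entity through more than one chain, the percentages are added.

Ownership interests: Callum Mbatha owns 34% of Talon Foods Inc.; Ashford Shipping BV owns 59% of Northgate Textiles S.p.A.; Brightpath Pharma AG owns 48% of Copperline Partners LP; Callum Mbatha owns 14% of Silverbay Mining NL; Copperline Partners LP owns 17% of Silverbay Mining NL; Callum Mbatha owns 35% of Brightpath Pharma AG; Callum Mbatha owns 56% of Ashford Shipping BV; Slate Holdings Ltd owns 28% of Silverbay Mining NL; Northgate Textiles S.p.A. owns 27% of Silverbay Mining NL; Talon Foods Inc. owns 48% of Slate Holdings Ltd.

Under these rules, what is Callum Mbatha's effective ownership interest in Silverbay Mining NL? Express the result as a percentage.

Chain via Brightpath Pharma AG → Copperline Partners LP (R1): 35% × 48% × 17% = 2.856% of Silverbay Mining NL.
Chain via Talon Foods Inc. → Slate Holdings Ltd (R1): 34% × 48% × 28% = 4.5696% of Silverbay Mining NL.
Chain via Ashford Shipping BV → Northgate Textiles S.p.A. (R1): 56% × 59% × 27% = 8.9208% of Silverbay Mining NL.
Direct interest in Silverbay Mining NL: 14%.
Aggregating (R2): 2.856% + 4.5696% + 8.9208% + 14% = 30.3464%.

30.3464%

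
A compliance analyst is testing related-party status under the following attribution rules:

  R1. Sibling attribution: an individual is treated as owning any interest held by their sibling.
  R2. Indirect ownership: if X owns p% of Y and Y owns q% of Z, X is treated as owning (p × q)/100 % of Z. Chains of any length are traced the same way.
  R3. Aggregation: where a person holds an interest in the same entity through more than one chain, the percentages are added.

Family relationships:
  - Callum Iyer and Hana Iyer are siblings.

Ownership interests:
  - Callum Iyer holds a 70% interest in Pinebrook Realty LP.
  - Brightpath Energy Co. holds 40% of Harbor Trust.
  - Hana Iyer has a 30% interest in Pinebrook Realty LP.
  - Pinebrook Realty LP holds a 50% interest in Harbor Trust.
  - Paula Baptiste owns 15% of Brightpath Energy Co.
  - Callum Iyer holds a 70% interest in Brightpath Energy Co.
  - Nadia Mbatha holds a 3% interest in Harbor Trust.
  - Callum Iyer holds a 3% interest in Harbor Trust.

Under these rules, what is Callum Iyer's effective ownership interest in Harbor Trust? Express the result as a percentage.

81%

By sibling attribution (R1), Callum Iyer is treated as also owning Hana Iyer's interest in Pinebrook Realty LP, giving 70% + 30% = 100%.
Chain via Pinebrook Realty LP (R2): 100% × 50% = 50% of Harbor Trust.
Chain via Brightpath Energy Co. (R2): 70% × 40% = 28% of Harbor Trust.
Direct interest in Harbor Trust: 3%.
Aggregating (R3): 50% + 28% + 3% = 81%.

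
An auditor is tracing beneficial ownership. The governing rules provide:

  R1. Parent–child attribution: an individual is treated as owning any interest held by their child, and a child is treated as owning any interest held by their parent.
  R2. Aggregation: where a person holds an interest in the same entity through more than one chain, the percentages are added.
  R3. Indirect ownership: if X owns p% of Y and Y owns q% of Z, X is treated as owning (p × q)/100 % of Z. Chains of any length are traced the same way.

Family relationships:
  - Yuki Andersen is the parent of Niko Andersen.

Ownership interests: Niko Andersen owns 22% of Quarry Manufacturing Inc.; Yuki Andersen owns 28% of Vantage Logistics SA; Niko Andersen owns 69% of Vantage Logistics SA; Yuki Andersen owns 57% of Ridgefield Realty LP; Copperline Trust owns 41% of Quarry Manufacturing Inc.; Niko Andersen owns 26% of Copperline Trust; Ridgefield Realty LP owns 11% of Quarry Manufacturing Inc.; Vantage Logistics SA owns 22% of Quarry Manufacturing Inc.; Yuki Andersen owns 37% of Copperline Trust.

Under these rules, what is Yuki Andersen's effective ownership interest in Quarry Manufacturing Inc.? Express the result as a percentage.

75.44%

By parent–child attribution (R1), Yuki Andersen is treated as also owning Niko Andersen's interest in Copperline Trust, giving 37% + 26% = 63%.
By parent–child attribution (R1), Yuki Andersen is treated as also owning Niko Andersen's interest in Vantage Logistics SA, giving 28% + 69% = 97%.
By parent–child attribution (R1), Yuki Andersen is treated as owning Niko Andersen's 22% interest in Quarry Manufacturing Inc.
Chain via Ridgefield Realty LP (R3): 57% × 11% = 6.27% of Quarry Manufacturing Inc.
Chain via Copperline Trust (R3): 63% × 41% = 25.83% of Quarry Manufacturing Inc.
Chain via Vantage Logistics SA (R3): 97% × 22% = 21.34% of Quarry Manufacturing Inc.
Direct interest in Quarry Manufacturing Inc: 22%.
Aggregating (R2): 6.27% + 25.83% + 21.34% + 22% = 75.44%.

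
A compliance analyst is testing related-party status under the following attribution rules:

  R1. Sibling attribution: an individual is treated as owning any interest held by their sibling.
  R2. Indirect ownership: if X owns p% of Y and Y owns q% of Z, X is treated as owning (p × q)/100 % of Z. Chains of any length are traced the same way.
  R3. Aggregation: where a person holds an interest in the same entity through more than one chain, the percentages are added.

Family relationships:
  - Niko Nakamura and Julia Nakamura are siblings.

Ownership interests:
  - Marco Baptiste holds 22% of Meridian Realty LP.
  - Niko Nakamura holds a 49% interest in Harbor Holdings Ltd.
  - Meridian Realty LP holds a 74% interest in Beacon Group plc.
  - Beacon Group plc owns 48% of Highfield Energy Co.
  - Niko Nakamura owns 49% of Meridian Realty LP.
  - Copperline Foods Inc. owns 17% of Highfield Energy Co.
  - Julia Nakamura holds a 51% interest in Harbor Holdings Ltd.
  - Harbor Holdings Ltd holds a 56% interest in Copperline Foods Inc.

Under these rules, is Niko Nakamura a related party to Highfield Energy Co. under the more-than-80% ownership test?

No

By sibling attribution (R1), Niko Nakamura is treated as also owning Julia Nakamura's interest in Harbor Holdings Ltd, giving 49% + 51% = 100%.
Chain via Harbor Holdings Ltd → Copperline Foods Inc. (R2): 100% × 56% × 17% = 9.52% of Highfield Energy Co.
Chain via Meridian Realty LP → Beacon Group plc (R2): 49% × 74% × 48% = 17.4048% of Highfield Energy Co.
Aggregating (R3): 9.52% + 17.4048% = 26.9248%.
26.9248% does not exceed the 80% threshold, so Niko is not a related party to Highfield Energy Co.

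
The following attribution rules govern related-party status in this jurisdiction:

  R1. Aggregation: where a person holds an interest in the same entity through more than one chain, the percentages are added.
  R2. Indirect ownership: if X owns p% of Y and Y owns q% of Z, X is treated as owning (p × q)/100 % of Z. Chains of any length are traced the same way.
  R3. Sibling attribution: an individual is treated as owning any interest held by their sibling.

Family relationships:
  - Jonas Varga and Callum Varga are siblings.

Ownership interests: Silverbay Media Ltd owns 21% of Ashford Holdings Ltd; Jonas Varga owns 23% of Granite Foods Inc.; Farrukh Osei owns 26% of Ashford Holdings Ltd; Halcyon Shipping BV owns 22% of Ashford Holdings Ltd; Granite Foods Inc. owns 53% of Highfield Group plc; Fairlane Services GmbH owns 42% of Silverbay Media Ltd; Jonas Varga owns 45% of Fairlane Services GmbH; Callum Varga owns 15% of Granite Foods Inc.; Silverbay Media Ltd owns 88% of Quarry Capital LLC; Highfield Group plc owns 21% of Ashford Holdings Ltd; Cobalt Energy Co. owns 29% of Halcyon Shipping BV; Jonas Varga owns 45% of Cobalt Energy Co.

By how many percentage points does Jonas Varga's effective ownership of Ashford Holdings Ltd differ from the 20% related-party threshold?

By sibling attribution (R3), Jonas Varga is treated as also owning Callum Varga's interest in Granite Foods Inc, giving 23% + 15% = 38%.
Chain via Cobalt Energy Co. → Halcyon Shipping BV (R2): 45% × 29% × 22% = 2.871% of Ashford Holdings Ltd.
Chain via Fairlane Services GmbH → Silverbay Media Ltd (R2): 45% × 42% × 21% = 3.969% of Ashford Holdings Ltd.
Chain via Granite Foods Inc. → Highfield Group plc (R2): 38% × 53% × 21% = 4.2294% of Ashford Holdings Ltd.
Aggregating (R1): 2.871% + 3.969% + 4.2294% = 11.0694%.
11.0694% falls short of the 20% threshold by 8.9306 percentage points.

8.9306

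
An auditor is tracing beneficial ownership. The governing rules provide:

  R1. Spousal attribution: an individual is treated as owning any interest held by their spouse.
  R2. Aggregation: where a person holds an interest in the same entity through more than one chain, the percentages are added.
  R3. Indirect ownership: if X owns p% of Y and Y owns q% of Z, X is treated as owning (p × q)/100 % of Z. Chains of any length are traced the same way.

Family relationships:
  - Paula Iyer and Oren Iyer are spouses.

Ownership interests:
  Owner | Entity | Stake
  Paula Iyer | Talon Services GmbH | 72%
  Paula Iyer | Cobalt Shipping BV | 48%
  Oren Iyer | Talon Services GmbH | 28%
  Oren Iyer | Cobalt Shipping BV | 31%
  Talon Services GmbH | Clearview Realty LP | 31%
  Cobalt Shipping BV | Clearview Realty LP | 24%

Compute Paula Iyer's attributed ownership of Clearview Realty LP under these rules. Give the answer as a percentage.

49.96%

By spousal attribution (R1), Paula Iyer is treated as also owning Oren Iyer's interest in Cobalt Shipping BV, giving 48% + 31% = 79%.
By spousal attribution (R1), Paula Iyer is treated as also owning Oren Iyer's interest in Talon Services GmbH, giving 72% + 28% = 100%.
Chain via Cobalt Shipping BV (R3): 79% × 24% = 18.96% of Clearview Realty LP.
Chain via Talon Services GmbH (R3): 100% × 31% = 31% of Clearview Realty LP.
Aggregating (R2): 18.96% + 31% = 49.96%.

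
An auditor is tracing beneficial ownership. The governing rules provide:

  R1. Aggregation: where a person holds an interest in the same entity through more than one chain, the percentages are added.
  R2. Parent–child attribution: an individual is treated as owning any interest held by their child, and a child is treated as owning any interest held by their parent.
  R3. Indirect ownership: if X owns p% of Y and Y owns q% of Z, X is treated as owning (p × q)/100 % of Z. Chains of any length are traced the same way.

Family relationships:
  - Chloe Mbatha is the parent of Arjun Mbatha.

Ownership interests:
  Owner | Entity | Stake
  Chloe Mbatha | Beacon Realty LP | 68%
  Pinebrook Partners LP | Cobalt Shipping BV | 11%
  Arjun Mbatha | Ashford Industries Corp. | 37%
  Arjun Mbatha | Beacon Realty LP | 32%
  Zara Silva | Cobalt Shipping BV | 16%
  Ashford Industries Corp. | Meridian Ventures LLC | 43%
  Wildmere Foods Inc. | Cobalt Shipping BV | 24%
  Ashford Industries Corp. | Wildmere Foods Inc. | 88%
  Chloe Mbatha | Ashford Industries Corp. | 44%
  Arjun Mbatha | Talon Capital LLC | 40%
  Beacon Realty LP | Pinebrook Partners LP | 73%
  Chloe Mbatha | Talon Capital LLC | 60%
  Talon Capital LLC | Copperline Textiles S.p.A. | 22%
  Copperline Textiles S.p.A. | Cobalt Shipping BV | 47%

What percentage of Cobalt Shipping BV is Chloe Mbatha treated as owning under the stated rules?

By parent–child attribution (R2), Chloe Mbatha is treated as also owning Arjun Mbatha's interest in Talon Capital LLC, giving 60% + 40% = 100%.
By parent–child attribution (R2), Chloe Mbatha is treated as also owning Arjun Mbatha's interest in Beacon Realty LP, giving 68% + 32% = 100%.
By parent–child attribution (R2), Chloe Mbatha is treated as also owning Arjun Mbatha's interest in Ashford Industries Corp, giving 44% + 37% = 81%.
Chain via Talon Capital LLC → Copperline Textiles S.p.A. (R3): 100% × 22% × 47% = 10.34% of Cobalt Shipping BV.
Chain via Beacon Realty LP → Pinebrook Partners LP (R3): 100% × 73% × 11% = 8.03% of Cobalt Shipping BV.
Chain via Ashford Industries Corp. → Wildmere Foods Inc. (R3): 81% × 88% × 24% = 17.1072% of Cobalt Shipping BV.
Aggregating (R1): 10.34% + 8.03% + 17.1072% = 35.4772%.

35.4772%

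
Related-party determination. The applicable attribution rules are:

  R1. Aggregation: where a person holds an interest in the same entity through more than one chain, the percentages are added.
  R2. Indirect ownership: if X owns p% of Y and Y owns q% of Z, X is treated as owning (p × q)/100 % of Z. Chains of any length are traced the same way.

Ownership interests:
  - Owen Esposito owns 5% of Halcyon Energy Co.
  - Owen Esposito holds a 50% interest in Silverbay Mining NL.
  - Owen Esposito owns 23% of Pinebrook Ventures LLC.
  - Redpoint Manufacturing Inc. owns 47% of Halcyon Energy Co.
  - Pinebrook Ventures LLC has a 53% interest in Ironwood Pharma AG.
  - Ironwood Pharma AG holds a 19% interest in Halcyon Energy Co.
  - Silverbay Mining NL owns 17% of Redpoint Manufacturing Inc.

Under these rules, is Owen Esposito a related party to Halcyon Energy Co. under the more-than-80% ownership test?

No

Chain via Silverbay Mining NL → Redpoint Manufacturing Inc. (R2): 50% × 17% × 47% = 3.995% of Halcyon Energy Co.
Chain via Pinebrook Ventures LLC → Ironwood Pharma AG (R2): 23% × 53% × 19% = 2.3161% of Halcyon Energy Co.
Direct interest in Halcyon Energy Co: 5%.
Aggregating (R1): 3.995% + 2.3161% + 5% = 11.3111%.
11.3111% does not exceed the 80% threshold, so Owen is not a related party to Halcyon Energy Co.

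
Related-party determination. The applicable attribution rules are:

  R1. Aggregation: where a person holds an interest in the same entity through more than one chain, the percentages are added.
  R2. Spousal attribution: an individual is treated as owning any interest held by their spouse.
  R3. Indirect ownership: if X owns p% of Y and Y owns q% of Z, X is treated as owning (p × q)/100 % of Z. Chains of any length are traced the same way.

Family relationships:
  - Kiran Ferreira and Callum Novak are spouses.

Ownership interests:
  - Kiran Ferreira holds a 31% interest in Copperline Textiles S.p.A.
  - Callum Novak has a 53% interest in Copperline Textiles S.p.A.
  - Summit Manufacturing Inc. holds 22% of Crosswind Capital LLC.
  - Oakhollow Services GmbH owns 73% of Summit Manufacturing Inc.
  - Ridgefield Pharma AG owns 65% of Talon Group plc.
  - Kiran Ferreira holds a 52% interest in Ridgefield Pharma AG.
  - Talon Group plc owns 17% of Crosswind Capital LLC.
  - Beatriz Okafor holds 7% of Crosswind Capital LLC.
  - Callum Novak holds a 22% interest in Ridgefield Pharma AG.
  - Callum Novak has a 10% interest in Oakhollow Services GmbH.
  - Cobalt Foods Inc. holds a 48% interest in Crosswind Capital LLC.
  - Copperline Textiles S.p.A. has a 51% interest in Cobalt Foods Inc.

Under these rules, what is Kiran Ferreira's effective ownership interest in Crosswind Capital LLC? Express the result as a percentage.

30.3462%

By spousal attribution (R2), Kiran Ferreira is treated as also owning Callum Novak's interest in Copperline Textiles S.p.A, giving 31% + 53% = 84%.
By spousal attribution (R2), Kiran Ferreira is treated as also owning Callum Novak's interest in Ridgefield Pharma AG, giving 52% + 22% = 74%.
By spousal attribution (R2), Kiran Ferreira is treated as owning Callum Novak's 10% interest in Oakhollow Services GmbH.
Chain via Copperline Textiles S.p.A. → Cobalt Foods Inc. (R3): 84% × 51% × 48% = 20.5632% of Crosswind Capital LLC.
Chain via Ridgefield Pharma AG → Talon Group plc (R3): 74% × 65% × 17% = 8.177% of Crosswind Capital LLC.
Chain via Oakhollow Services GmbH → Summit Manufacturing Inc. (R3): 10% × 73% × 22% = 1.606% of Crosswind Capital LLC.
Aggregating (R1): 20.5632% + 8.177% + 1.606% = 30.3462%.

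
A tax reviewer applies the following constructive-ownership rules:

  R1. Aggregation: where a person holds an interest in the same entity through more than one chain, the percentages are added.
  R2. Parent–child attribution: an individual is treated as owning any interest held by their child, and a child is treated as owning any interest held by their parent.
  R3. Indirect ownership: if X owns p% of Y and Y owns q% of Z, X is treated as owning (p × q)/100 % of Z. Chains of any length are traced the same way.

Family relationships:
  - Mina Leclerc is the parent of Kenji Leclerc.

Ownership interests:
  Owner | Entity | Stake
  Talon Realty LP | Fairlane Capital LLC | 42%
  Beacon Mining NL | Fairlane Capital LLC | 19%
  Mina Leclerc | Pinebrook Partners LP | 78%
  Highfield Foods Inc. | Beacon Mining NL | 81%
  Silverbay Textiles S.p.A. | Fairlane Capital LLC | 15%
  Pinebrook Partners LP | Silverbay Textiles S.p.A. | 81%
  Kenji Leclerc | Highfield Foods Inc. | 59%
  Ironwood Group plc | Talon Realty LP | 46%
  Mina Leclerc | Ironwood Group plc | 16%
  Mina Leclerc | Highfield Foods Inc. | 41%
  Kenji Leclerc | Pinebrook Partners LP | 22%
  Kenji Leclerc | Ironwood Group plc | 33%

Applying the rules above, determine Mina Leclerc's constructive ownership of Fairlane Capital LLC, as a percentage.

37.0068%

By parent–child attribution (R2), Mina Leclerc is treated as also owning Kenji Leclerc's interest in Ironwood Group plc, giving 16% + 33% = 49%.
By parent–child attribution (R2), Mina Leclerc is treated as also owning Kenji Leclerc's interest in Highfield Foods Inc, giving 41% + 59% = 100%.
By parent–child attribution (R2), Mina Leclerc is treated as also owning Kenji Leclerc's interest in Pinebrook Partners LP, giving 78% + 22% = 100%.
Chain via Ironwood Group plc → Talon Realty LP (R3): 49% × 46% × 42% = 9.4668% of Fairlane Capital LLC.
Chain via Highfield Foods Inc. → Beacon Mining NL (R3): 100% × 81% × 19% = 15.39% of Fairlane Capital LLC.
Chain via Pinebrook Partners LP → Silverbay Textiles S.p.A. (R3): 100% × 81% × 15% = 12.15% of Fairlane Capital LLC.
Aggregating (R1): 9.4668% + 15.39% + 12.15% = 37.0068%.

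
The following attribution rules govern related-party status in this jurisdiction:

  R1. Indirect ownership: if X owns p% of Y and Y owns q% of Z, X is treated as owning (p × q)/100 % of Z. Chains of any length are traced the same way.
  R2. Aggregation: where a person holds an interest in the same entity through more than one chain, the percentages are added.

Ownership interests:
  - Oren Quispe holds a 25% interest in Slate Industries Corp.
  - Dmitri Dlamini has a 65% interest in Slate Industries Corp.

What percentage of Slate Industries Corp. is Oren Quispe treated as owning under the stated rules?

Direct interest in Slate Industries Corp: 25%.

25%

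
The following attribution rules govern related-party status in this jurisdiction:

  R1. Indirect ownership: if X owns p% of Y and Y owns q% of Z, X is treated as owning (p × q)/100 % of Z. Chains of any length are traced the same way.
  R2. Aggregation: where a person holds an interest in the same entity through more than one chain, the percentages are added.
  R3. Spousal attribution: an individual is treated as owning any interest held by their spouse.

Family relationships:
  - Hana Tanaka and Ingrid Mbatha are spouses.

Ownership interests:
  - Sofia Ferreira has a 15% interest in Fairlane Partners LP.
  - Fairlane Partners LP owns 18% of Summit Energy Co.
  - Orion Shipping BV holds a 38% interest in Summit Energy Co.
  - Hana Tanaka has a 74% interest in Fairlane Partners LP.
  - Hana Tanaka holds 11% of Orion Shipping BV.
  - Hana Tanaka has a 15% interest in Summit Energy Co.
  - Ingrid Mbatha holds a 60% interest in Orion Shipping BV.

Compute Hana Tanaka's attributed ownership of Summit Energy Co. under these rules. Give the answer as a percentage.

By spousal attribution (R3), Hana Tanaka is treated as also owning Ingrid Mbatha's interest in Orion Shipping BV, giving 11% + 60% = 71%.
Chain via Orion Shipping BV (R1): 71% × 38% = 26.98% of Summit Energy Co.
Chain via Fairlane Partners LP (R1): 74% × 18% = 13.32% of Summit Energy Co.
Direct interest in Summit Energy Co: 15%.
Aggregating (R2): 26.98% + 13.32% + 15% = 55.3%.

55.3%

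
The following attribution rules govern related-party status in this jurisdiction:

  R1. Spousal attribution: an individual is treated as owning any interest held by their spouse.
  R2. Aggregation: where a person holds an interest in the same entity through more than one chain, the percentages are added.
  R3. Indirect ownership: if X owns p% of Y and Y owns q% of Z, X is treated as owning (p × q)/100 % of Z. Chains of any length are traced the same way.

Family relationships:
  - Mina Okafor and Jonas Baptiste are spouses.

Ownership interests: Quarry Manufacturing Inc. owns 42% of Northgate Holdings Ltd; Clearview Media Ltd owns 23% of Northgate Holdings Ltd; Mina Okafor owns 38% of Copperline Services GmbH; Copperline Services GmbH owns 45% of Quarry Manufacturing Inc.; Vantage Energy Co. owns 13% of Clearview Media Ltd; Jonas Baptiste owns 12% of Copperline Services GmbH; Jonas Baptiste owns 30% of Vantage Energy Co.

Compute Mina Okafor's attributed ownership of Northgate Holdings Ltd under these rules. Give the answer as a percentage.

By spousal attribution (R1), Mina Okafor is treated as also owning Jonas Baptiste's interest in Copperline Services GmbH, giving 38% + 12% = 50%.
By spousal attribution (R1), Mina Okafor is treated as owning Jonas Baptiste's 30% interest in Vantage Energy Co.
Chain via Copperline Services GmbH → Quarry Manufacturing Inc. (R3): 50% × 45% × 42% = 9.45% of Northgate Holdings Ltd.
Chain via Vantage Energy Co. → Clearview Media Ltd (R3): 30% × 13% × 23% = 0.897% of Northgate Holdings Ltd.
Aggregating (R2): 9.45% + 0.897% = 10.347%.

10.347%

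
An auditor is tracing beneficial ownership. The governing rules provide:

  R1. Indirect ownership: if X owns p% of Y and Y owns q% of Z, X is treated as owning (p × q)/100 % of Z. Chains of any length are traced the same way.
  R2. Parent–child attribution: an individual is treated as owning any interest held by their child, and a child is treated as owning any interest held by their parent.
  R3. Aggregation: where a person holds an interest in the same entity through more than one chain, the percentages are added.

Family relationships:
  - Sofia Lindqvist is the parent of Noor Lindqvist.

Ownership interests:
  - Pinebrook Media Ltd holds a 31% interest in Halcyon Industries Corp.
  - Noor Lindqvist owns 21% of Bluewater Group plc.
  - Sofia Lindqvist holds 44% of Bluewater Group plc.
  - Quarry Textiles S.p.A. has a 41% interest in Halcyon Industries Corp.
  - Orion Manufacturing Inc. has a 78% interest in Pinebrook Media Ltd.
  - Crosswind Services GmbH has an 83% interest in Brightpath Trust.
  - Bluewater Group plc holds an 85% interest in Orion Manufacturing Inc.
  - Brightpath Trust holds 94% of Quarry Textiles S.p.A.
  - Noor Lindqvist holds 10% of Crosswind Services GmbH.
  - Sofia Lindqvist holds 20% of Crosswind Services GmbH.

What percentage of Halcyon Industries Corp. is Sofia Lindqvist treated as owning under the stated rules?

By parent–child attribution (R2), Sofia Lindqvist is treated as also owning Noor Lindqvist's interest in Bluewater Group plc, giving 44% + 21% = 65%.
By parent–child attribution (R2), Sofia Lindqvist is treated as also owning Noor Lindqvist's interest in Crosswind Services GmbH, giving 20% + 10% = 30%.
Chain via Bluewater Group plc → Orion Manufacturing Inc. → Pinebrook Media Ltd (R1): 65% × 85% × 78% × 31% = 13.35945% of Halcyon Industries Corp.
Chain via Crosswind Services GmbH → Brightpath Trust → Quarry Textiles S.p.A. (R1): 30% × 83% × 94% × 41% = 9.59646% of Halcyon Industries Corp.
Aggregating (R3): 13.35945% + 9.59646% = 22.95591%.

22.95591%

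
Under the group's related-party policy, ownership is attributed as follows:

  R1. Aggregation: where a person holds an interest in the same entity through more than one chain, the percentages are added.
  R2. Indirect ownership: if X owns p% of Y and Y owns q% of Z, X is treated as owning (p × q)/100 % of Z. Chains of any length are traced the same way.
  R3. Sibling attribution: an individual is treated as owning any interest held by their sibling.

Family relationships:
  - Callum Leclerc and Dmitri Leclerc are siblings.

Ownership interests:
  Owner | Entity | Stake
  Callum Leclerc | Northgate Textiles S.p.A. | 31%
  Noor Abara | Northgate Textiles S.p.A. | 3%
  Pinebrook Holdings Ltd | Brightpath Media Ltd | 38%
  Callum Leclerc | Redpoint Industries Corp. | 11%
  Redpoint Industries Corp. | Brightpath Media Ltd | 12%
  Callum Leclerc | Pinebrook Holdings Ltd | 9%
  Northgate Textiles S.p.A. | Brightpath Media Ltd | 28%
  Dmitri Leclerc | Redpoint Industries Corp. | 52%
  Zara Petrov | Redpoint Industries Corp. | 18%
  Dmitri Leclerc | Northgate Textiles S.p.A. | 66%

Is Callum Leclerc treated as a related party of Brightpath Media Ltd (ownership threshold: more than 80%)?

By sibling attribution (R3), Callum Leclerc is treated as also owning Dmitri Leclerc's interest in Redpoint Industries Corp, giving 11% + 52% = 63%.
By sibling attribution (R3), Callum Leclerc is treated as also owning Dmitri Leclerc's interest in Northgate Textiles S.p.A, giving 31% + 66% = 97%.
Chain via Pinebrook Holdings Ltd (R2): 9% × 38% = 3.42% of Brightpath Media Ltd.
Chain via Redpoint Industries Corp. (R2): 63% × 12% = 7.56% of Brightpath Media Ltd.
Chain via Northgate Textiles S.p.A. (R2): 97% × 28% = 27.16% of Brightpath Media Ltd.
Aggregating (R1): 3.42% + 7.56% + 27.16% = 38.14%.
38.14% does not exceed the 80% threshold, so Callum is not a related party to Brightpath Media Ltd.

No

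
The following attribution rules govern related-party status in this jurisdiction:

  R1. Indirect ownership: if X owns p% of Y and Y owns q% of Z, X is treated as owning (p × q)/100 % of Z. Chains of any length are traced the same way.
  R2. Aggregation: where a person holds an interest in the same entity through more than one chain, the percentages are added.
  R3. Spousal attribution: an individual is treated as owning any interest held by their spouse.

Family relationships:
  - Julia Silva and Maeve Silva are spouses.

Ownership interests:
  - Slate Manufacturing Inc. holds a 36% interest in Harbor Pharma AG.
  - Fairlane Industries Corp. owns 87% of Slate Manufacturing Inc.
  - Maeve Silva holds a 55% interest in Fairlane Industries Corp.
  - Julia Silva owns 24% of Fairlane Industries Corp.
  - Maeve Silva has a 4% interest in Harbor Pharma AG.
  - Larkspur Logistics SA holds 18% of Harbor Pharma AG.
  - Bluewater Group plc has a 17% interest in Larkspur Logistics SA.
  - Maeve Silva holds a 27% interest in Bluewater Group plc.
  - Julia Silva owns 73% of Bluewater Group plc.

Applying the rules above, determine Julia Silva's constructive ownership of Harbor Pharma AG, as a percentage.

By spousal attribution (R3), Julia Silva is treated as also owning Maeve Silva's interest in Fairlane Industries Corp, giving 24% + 55% = 79%.
By spousal attribution (R3), Julia Silva is treated as also owning Maeve Silva's interest in Bluewater Group plc, giving 73% + 27% = 100%.
By spousal attribution (R3), Julia Silva is treated as owning Maeve Silva's 4% interest in Harbor Pharma AG.
Chain via Fairlane Industries Corp. → Slate Manufacturing Inc. (R1): 79% × 87% × 36% = 24.7428% of Harbor Pharma AG.
Chain via Bluewater Group plc → Larkspur Logistics SA (R1): 100% × 17% × 18% = 3.06% of Harbor Pharma AG.
Direct interest in Harbor Pharma AG: 4%.
Aggregating (R2): 24.7428% + 3.06% + 4% = 31.8028%.

31.8028%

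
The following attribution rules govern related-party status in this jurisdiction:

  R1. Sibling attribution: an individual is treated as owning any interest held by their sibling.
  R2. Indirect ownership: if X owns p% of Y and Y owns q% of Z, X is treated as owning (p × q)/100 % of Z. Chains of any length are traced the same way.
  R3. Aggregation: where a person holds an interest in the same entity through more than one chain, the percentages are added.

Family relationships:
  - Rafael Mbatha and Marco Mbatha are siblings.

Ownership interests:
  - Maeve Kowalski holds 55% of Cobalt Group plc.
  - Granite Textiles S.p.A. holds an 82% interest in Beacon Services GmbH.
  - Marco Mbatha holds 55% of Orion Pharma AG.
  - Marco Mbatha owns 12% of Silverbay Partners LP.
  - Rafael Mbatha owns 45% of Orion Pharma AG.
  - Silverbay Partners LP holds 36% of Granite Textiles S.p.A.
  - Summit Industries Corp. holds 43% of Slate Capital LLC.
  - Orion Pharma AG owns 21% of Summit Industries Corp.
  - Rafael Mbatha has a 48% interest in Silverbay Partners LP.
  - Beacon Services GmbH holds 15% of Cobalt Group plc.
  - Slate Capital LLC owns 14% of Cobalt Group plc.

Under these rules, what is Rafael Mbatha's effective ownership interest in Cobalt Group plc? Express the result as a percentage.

3.921%

By sibling attribution (R1), Rafael Mbatha is treated as also owning Marco Mbatha's interest in Orion Pharma AG, giving 45% + 55% = 100%.
By sibling attribution (R1), Rafael Mbatha is treated as also owning Marco Mbatha's interest in Silverbay Partners LP, giving 48% + 12% = 60%.
Chain via Orion Pharma AG → Summit Industries Corp. → Slate Capital LLC (R2): 100% × 21% × 43% × 14% = 1.2642% of Cobalt Group plc.
Chain via Silverbay Partners LP → Granite Textiles S.p.A. → Beacon Services GmbH (R2): 60% × 36% × 82% × 15% = 2.6568% of Cobalt Group plc.
Aggregating (R3): 1.2642% + 2.6568% = 3.921%.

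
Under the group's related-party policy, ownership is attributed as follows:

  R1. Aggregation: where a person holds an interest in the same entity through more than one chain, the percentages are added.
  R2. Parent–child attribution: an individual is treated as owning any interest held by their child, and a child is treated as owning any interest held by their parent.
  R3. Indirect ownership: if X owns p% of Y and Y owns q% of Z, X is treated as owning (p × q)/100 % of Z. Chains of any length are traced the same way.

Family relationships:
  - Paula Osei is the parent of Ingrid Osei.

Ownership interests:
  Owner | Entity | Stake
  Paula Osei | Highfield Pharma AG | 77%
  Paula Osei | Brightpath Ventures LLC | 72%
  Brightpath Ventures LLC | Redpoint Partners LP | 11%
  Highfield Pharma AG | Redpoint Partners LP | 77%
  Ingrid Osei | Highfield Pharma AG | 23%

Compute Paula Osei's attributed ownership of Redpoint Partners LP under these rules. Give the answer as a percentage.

By parent–child attribution (R2), Paula Osei is treated as also owning Ingrid Osei's interest in Highfield Pharma AG, giving 77% + 23% = 100%.
Chain via Brightpath Ventures LLC (R3): 72% × 11% = 7.92% of Redpoint Partners LP.
Chain via Highfield Pharma AG (R3): 100% × 77% = 77% of Redpoint Partners LP.
Aggregating (R1): 7.92% + 77% = 84.92%.

84.92%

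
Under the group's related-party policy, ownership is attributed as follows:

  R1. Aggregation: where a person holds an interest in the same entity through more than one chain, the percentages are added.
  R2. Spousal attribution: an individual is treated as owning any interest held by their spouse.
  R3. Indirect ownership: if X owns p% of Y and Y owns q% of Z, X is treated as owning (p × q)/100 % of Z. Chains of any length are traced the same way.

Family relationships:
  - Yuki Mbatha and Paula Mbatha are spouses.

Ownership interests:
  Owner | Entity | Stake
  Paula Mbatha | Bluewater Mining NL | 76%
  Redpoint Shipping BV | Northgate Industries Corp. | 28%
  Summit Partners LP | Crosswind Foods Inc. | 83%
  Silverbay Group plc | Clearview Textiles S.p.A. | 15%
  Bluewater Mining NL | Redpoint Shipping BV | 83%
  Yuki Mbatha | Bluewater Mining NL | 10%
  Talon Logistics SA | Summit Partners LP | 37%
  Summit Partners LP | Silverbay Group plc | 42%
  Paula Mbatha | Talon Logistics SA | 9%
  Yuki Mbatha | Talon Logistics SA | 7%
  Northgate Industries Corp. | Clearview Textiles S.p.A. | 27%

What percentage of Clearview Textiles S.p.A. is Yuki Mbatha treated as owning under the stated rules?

By spousal attribution (R2), Yuki Mbatha is treated as also owning Paula Mbatha's interest in Talon Logistics SA, giving 7% + 9% = 16%.
By spousal attribution (R2), Yuki Mbatha is treated as also owning Paula Mbatha's interest in Bluewater Mining NL, giving 10% + 76% = 86%.
Chain via Talon Logistics SA → Summit Partners LP → Silverbay Group plc (R3): 16% × 37% × 42% × 15% = 0.37296% of Clearview Textiles S.p.A.
Chain via Bluewater Mining NL → Redpoint Shipping BV → Northgate Industries Corp. (R3): 86% × 83% × 28% × 27% = 5.396328% of Clearview Textiles S.p.A.
Aggregating (R1): 0.37296% + 5.396328% = 5.769288%.

5.769288%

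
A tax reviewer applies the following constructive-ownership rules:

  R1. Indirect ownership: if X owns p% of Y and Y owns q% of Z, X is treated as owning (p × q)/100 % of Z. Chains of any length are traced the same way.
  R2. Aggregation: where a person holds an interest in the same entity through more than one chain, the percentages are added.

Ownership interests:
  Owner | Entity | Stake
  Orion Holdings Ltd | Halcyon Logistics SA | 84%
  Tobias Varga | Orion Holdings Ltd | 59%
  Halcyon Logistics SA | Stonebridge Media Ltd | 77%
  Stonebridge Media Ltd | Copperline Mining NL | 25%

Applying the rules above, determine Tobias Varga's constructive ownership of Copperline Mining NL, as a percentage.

9.5403%

Chain via Orion Holdings Ltd → Halcyon Logistics SA → Stonebridge Media Ltd (R1): 59% × 84% × 77% × 25% = 9.5403% of Copperline Mining NL.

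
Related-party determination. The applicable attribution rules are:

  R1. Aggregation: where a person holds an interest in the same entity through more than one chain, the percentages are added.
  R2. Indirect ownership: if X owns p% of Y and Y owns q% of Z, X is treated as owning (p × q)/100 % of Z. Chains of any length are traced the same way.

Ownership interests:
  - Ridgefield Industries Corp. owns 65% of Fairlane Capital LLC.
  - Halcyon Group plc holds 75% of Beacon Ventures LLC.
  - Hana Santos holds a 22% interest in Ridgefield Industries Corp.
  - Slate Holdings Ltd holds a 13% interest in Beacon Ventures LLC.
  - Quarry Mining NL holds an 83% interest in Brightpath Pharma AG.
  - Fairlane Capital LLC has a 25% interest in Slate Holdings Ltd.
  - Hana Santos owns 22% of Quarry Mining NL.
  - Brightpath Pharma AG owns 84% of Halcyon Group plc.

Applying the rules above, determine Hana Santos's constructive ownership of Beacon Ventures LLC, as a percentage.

Chain via Ridgefield Industries Corp. → Fairlane Capital LLC → Slate Holdings Ltd (R2): 22% × 65% × 25% × 13% = 0.46475% of Beacon Ventures LLC.
Chain via Quarry Mining NL → Brightpath Pharma AG → Halcyon Group plc (R2): 22% × 83% × 84% × 75% = 11.5038% of Beacon Ventures LLC.
Aggregating (R1): 0.46475% + 11.5038% = 11.96855%.

11.96855%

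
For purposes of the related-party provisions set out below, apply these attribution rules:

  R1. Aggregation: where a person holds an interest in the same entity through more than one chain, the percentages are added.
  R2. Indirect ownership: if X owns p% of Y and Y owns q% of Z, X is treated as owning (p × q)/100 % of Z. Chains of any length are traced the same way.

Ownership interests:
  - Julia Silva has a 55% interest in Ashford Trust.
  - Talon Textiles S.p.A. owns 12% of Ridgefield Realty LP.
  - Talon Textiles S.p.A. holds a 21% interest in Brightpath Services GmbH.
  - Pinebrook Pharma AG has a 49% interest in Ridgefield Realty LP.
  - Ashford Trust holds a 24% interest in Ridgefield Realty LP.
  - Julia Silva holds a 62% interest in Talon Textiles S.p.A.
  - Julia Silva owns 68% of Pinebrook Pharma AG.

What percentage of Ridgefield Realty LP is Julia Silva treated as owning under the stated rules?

Chain via Ashford Trust (R2): 55% × 24% = 13.2% of Ridgefield Realty LP.
Chain via Pinebrook Pharma AG (R2): 68% × 49% = 33.32% of Ridgefield Realty LP.
Chain via Talon Textiles S.p.A. (R2): 62% × 12% = 7.44% of Ridgefield Realty LP.
Aggregating (R1): 13.2% + 33.32% + 7.44% = 53.96%.

53.96%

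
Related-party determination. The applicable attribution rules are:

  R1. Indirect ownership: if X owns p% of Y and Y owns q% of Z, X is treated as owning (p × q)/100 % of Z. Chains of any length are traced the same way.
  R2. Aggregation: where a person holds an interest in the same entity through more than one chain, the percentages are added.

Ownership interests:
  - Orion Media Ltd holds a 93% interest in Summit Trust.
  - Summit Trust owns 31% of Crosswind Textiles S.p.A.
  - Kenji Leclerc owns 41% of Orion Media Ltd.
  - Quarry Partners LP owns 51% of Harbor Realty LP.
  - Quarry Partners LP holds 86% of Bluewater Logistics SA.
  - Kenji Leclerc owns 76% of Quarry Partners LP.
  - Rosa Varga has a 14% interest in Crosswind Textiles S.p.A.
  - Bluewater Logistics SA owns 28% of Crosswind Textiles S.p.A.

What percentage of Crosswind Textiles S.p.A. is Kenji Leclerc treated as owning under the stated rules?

Chain via Orion Media Ltd → Summit Trust (R1): 41% × 93% × 31% = 11.8203% of Crosswind Textiles S.p.A.
Chain via Quarry Partners LP → Bluewater Logistics SA (R1): 76% × 86% × 28% = 18.3008% of Crosswind Textiles S.p.A.
Aggregating (R2): 11.8203% + 18.3008% = 30.1211%.

30.1211%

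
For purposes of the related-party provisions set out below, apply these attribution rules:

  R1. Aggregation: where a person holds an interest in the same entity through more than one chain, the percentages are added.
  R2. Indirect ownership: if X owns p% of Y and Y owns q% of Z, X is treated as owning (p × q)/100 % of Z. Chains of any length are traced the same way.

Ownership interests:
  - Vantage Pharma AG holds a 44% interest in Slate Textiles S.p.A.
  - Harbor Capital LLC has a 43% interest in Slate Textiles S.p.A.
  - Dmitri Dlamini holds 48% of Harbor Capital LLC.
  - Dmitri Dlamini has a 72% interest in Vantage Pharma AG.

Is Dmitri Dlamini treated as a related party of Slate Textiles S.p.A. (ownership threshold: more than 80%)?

No

Chain via Harbor Capital LLC (R2): 48% × 43% = 20.64% of Slate Textiles S.p.A.
Chain via Vantage Pharma AG (R2): 72% × 44% = 31.68% of Slate Textiles S.p.A.
Aggregating (R1): 20.64% + 31.68% = 52.32%.
52.32% does not exceed the 80% threshold, so Dmitri is not a related party to Slate Textiles S.p.A.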